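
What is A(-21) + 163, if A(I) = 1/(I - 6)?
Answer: 4400/27 ≈ 162.96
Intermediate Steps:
A(I) = 1/(-6 + I)
A(-21) + 163 = 1/(-6 - 21) + 163 = 1/(-27) + 163 = -1/27 + 163 = 4400/27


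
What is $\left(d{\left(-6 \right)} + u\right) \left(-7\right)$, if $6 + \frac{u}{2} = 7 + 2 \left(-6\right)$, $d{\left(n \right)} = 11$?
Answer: $77$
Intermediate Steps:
$u = -22$ ($u = -12 + 2 \left(7 + 2 \left(-6\right)\right) = -12 + 2 \left(7 - 12\right) = -12 + 2 \left(-5\right) = -12 - 10 = -22$)
$\left(d{\left(-6 \right)} + u\right) \left(-7\right) = \left(11 - 22\right) \left(-7\right) = \left(-11\right) \left(-7\right) = 77$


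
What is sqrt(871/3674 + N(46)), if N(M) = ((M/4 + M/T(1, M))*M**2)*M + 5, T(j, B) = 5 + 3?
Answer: sqrt(22664297016130)/3674 ≈ 1295.8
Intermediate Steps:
T(j, B) = 8
N(M) = 5 + 3*M**4/8 (N(M) = ((M/4 + M/8)*M**2)*M + 5 = ((3*M/8)*M**2)*M + 5 = (3*M**3/8)*M + 5 = 3*M**4/8 + 5 = 5 + 3*M**4/8)
sqrt(871/3674 + N(46)) = sqrt(871/3674 + (5 + (3/8)*46**4)) = sqrt(871*(1/3674) + (5 + (3/8)*4477456)) = sqrt(871/3674 + (5 + 1679046)) = sqrt(871/3674 + 1679051) = sqrt(6168834245/3674) = sqrt(22664297016130)/3674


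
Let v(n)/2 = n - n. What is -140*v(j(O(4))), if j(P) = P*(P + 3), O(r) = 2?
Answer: 0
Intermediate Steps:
j(P) = P*(3 + P)
v(n) = 0 (v(n) = 2*(n - n) = 2*0 = 0)
-140*v(j(O(4))) = -140*0 = 0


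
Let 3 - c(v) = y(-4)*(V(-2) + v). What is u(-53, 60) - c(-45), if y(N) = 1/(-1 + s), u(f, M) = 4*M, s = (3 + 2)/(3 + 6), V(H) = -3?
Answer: 345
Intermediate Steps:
s = 5/9 ≈ 0.55556
y(N) = -9/4 (y(N) = 1/(-1 + 5/9) = 1/(-4/9) = -9/4)
c(v) = -15/4 + 9*v/4 (c(v) = 3 - (-9)*(-3 + v)/4 = 3 - (27/4 - 9*v/4) = 3 + (-27/4 + 9*v/4) = -15/4 + 9*v/4)
u(-53, 60) - c(-45) = 4*60 - (-15/4 + (9/4)*(-45)) = 240 - (-15/4 - 405/4) = 240 - 1*(-105) = 240 + 105 = 345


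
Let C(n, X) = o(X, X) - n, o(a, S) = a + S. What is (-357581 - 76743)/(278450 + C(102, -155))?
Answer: -217162/139019 ≈ -1.5621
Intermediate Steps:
o(a, S) = S + a
C(n, X) = -n + 2*X (C(n, X) = (X + X) - n = 2*X - n = -n + 2*X)
(-357581 - 76743)/(278450 + C(102, -155)) = (-357581 - 76743)/(278450 + (-1*102 + 2*(-155))) = -434324/(278450 + (-102 - 310)) = -434324/(278450 - 412) = -434324/278038 = -434324*1/278038 = -217162/139019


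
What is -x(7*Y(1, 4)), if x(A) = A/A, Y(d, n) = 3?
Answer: -1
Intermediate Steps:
x(A) = 1
-x(7*Y(1, 4)) = -1*1 = -1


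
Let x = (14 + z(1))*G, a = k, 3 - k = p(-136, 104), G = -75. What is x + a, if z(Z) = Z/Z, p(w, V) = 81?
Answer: -1203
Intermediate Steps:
z(Z) = 1
k = -78 (k = 3 - 1*81 = 3 - 81 = -78)
a = -78
x = -1125 (x = (14 + 1)*(-75) = 15*(-75) = -1125)
x + a = -1125 - 78 = -1203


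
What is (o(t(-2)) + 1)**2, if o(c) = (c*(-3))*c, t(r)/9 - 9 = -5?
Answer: 15108769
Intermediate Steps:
t(r) = 36 (t(r) = 81 + 9*(-5) = 81 - 45 = 36)
o(c) = -3*c**2 (o(c) = (-3*c)*c = -3*c**2)
(o(t(-2)) + 1)**2 = (-3*36**2 + 1)**2 = (-3*1296 + 1)**2 = (-3888 + 1)**2 = (-3887)**2 = 15108769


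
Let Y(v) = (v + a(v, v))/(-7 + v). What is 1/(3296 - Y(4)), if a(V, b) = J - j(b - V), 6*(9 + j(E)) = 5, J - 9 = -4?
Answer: 18/59431 ≈ 0.00030287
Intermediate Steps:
J = 5 (J = 9 - 4 = 5)
j(E) = -49/6 (j(E) = -9 + (1/6)*5 = -9 + 5/6 = -49/6)
a(V, b) = 79/6 (a(V, b) = 5 - 1*(-49/6) = 5 + 49/6 = 79/6)
Y(v) = (79/6 + v)/(-7 + v) (Y(v) = (v + 79/6)/(-7 + v) = (79/6 + v)/(-7 + v))
1/(3296 - Y(4)) = 1/(3296 - (79/6 + 4)/(-7 + 4)) = 1/(3296 - 103/((-3)*6)) = 1/(3296 - (-1)*103/(3*6)) = 1/(3296 - 1*(-103/18)) = 1/(3296 + 103/18) = 1/(59431/18) = 18/59431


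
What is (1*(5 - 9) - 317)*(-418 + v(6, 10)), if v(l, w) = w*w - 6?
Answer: 104004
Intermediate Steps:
v(l, w) = -6 + w² (v(l, w) = w² - 6 = -6 + w²)
(1*(5 - 9) - 317)*(-418 + v(6, 10)) = (1*(5 - 9) - 317)*(-418 + (-6 + 10²)) = (1*(-4) - 317)*(-418 + (-6 + 100)) = (-4 - 317)*(-418 + 94) = -321*(-324) = 104004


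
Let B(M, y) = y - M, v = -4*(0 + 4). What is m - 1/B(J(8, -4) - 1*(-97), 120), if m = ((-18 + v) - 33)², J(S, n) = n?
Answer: 121202/27 ≈ 4489.0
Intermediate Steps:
v = -16 (v = -4*4 = -16)
m = 4489 (m = ((-18 - 16) - 33)² = (-34 - 33)² = (-67)² = 4489)
m - 1/B(J(8, -4) - 1*(-97), 120) = 4489 - 1/(120 - (-4 - 1*(-97))) = 4489 - 1/(120 - (-4 + 97)) = 4489 - 1/(120 - 1*93) = 4489 - 1/(120 - 93) = 4489 - 1/27 = 121202/27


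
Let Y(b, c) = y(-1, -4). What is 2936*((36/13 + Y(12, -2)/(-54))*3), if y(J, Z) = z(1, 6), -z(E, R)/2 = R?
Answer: 1027600/39 ≈ 26349.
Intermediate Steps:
z(E, R) = -2*R
y(J, Z) = -12 (y(J, Z) = -2*6 = -12)
Y(b, c) = -12
2936*((36/13 + Y(12, -2)/(-54))*3) = 2936*((36/13 - 12/(-54))*3) = 2936*((36*(1/13) - 12*(-1/54))*3) = 2936*((36/13 + 2/9)*3) = 2936*((350/117)*3) = 2936*(350/39) = 1027600/39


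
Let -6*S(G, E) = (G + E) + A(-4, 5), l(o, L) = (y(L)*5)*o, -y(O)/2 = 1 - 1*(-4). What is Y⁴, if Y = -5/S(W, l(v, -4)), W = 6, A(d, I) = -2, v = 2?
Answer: 625/65536 ≈ 0.0095367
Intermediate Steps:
y(O) = -10 (y(O) = -2*(1 - 1*(-4)) = -2*(1 + 4) = -2*5 = -10)
l(o, L) = -50*o (l(o, L) = (-10*5)*o = -50*o)
S(G, E) = ⅓ - E/6 - G/6 (S(G, E) = -((G + E) - 2)/6 = -((E + G) - 2)/6 = -(-2 + E + G)/6 = ⅓ - E/6 - G/6)
Y = -5/16 (Y = -5/(⅓ - (-25)*2/3 - ⅙*6) = -5/(⅓ - ⅙*(-100) - 1) = -5/(⅓ + 50/3 - 1) = -5/16 ≈ -0.31250)
Y⁴ = (-5/16)⁴ = 625/65536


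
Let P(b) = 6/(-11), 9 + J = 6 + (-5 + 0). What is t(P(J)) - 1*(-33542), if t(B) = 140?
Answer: 33682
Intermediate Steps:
J = -8 (J = -9 + (6 + (-5 + 0)) = -9 + (6 - 5) = -9 + 1 = -8)
P(b) = -6/11 (P(b) = 6*(-1/11) = -6/11)
t(P(J)) - 1*(-33542) = 140 - 1*(-33542) = 140 + 33542 = 33682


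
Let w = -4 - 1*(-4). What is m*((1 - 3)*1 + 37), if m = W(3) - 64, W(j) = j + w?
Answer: -2135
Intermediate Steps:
w = 0 (w = -4 + 4 = 0)
W(j) = j (W(j) = j + 0 = j)
m = -61 (m = 3 - 64 = -61)
m*((1 - 3)*1 + 37) = -61*((1 - 3)*1 + 37) = -61*(-2*1 + 37) = -61*(-2 + 37) = -61*35 = -2135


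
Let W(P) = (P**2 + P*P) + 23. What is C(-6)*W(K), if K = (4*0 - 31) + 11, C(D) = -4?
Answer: -3292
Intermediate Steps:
K = -20 (K = (0 - 31) + 11 = -31 + 11 = -20)
W(P) = 23 + 2*P**2 (W(P) = (P**2 + P**2) + 23 = 2*P**2 + 23 = 23 + 2*P**2)
C(-6)*W(K) = -4*(23 + 2*(-20)**2) = -4*(23 + 2*400) = -4*(23 + 800) = -4*823 = -3292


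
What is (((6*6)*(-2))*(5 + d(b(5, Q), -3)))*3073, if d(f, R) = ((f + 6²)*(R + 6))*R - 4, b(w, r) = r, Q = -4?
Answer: 63500472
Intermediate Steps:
d(f, R) = -4 + R*(6 + R)*(36 + f) (d(f, R) = ((f + 36)*(6 + R))*R - 4 = ((36 + f)*(6 + R))*R - 4 = ((6 + R)*(36 + f))*R - 4 = R*(6 + R)*(36 + f) - 4 = -4 + R*(6 + R)*(36 + f))
(((6*6)*(-2))*(5 + d(b(5, Q), -3)))*3073 = (((6*6)*(-2))*(5 + (-4 + 36*(-3)² + 216*(-3) - 4*(-3)² + 6*(-3)*(-4))))*3073 = ((36*(-2))*(5 + (-4 + 36*9 - 648 - 4*9 + 72)))*3073 = -72*(5 + (-4 + 324 - 648 - 36 + 72))*3073 = -72*(5 - 292)*3073 = -72*(-287)*3073 = 20664*3073 = 63500472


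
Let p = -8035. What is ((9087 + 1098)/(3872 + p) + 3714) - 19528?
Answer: -65843867/4163 ≈ -15816.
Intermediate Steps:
((9087 + 1098)/(3872 + p) + 3714) - 19528 = ((9087 + 1098)/(3872 - 8035) + 3714) - 19528 = (10185/(-4163) + 3714) - 19528 = (10185*(-1/4163) + 3714) - 19528 = (-10185/4163 + 3714) - 19528 = 15451197/4163 - 19528 = -65843867/4163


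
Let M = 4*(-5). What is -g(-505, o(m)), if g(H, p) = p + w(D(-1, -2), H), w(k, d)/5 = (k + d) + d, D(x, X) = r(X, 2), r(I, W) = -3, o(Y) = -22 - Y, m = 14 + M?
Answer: 5081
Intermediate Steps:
M = -20
m = -6 (m = 14 - 20 = -6)
D(x, X) = -3
w(k, d) = 5*k + 10*d (w(k, d) = 5*((k + d) + d) = 5*((d + k) + d) = 5*(k + 2*d) = 5*k + 10*d)
g(H, p) = -15 + p + 10*H (g(H, p) = p + (5*(-3) + 10*H) = p + (-15 + 10*H) = -15 + p + 10*H)
-g(-505, o(m)) = -(-15 + (-22 - 1*(-6)) + 10*(-505)) = -(-15 + (-22 + 6) - 5050) = -(-15 - 16 - 5050) = -1*(-5081) = 5081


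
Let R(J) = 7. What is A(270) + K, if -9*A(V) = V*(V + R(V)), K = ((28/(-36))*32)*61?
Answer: -88454/9 ≈ -9828.2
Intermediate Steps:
K = -13664/9 (K = ((28*(-1/36))*32)*61 = -7/9*32*61 = -224/9*61 = -13664/9 ≈ -1518.2)
A(V) = -V*(7 + V)/9 (A(V) = -V*(V + 7)/9 = -V*(7 + V)/9)
A(270) + K = -⅑*270*(7 + 270) - 13664/9 = -⅑*270*277 - 13664/9 = -8310 - 13664/9 = -88454/9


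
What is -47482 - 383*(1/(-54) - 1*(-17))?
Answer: -2915239/54 ≈ -53986.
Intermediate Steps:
-47482 - 383*(1/(-54) - 1*(-17)) = -47482 - 383*(-1/54 + 17) = -47482 - 383*917/54 = -47482 - 1*351211/54 = -47482 - 351211/54 = -2915239/54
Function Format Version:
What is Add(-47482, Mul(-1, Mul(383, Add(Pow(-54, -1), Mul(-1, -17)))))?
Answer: Rational(-2915239, 54) ≈ -53986.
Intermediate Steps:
Add(-47482, Mul(-1, Mul(383, Add(Pow(-54, -1), Mul(-1, -17))))) = Add(-47482, Mul(-1, Mul(383, Add(Rational(-1, 54), 17)))) = Add(-47482, Mul(-1, Mul(383, Rational(917, 54)))) = Add(-47482, Mul(-1, Rational(351211, 54))) = Add(-47482, Rational(-351211, 54)) = Rational(-2915239, 54)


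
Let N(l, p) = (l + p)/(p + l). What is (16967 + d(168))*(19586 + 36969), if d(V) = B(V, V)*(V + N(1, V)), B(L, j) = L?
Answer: 2565278245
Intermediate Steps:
N(l, p) = 1 (N(l, p) = (l + p)/(l + p) = 1)
d(V) = V*(1 + V) (d(V) = V*(V + 1) = V*(1 + V))
(16967 + d(168))*(19586 + 36969) = (16967 + 168*(1 + 168))*(19586 + 36969) = (16967 + 168*169)*56555 = (16967 + 28392)*56555 = 45359*56555 = 2565278245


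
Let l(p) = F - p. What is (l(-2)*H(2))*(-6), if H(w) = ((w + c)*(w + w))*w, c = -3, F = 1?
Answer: 144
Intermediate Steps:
H(w) = 2*w²*(-3 + w) (H(w) = ((w - 3)*(w + w))*w = ((-3 + w)*(2*w))*w = (2*w*(-3 + w))*w = 2*w²*(-3 + w))
l(p) = 1 - p
(l(-2)*H(2))*(-6) = ((1 - 1*(-2))*(2*2²*(-3 + 2)))*(-6) = ((1 + 2)*(2*4*(-1)))*(-6) = (3*(-8))*(-6) = -24*(-6) = 144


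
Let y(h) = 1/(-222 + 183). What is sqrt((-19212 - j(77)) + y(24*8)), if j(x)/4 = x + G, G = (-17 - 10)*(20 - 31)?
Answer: I*sqrt(31496907)/39 ≈ 143.9*I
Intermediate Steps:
G = 297 (G = -27*(-11) = 297)
j(x) = 1188 + 4*x (j(x) = 4*(x + 297) = 4*(297 + x) = 1188 + 4*x)
y(h) = -1/39 (y(h) = 1/(-39) = -1/39)
sqrt((-19212 - j(77)) + y(24*8)) = sqrt((-19212 - (1188 + 4*77)) - 1/39) = sqrt((-19212 - (1188 + 308)) - 1/39) = sqrt((-19212 - 1*1496) - 1/39) = sqrt((-19212 - 1496) - 1/39) = sqrt(-20708 - 1/39) = sqrt(-807613/39) = I*sqrt(31496907)/39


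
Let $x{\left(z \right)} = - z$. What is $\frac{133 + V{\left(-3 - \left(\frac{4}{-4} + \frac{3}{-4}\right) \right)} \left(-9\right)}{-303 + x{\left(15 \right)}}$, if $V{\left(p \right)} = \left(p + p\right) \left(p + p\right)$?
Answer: $- \frac{307}{1272} \approx -0.24135$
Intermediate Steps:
$V{\left(p \right)} = 4 p^{2}$ ($V{\left(p \right)} = 2 p 2 p = 4 p^{2}$)
$\frac{133 + V{\left(-3 - \left(\frac{4}{-4} + \frac{3}{-4}\right) \right)} \left(-9\right)}{-303 + x{\left(15 \right)}} = \frac{133 + 4 \left(-3 - \left(\frac{4}{-4} + \frac{3}{-4}\right)\right)^{2} \left(-9\right)}{-303 - 15} = \frac{133 + 4 \left(-3 - \left(4 \left(- \frac{1}{4}\right) + 3 \left(- \frac{1}{4}\right)\right)\right)^{2} \left(-9\right)}{-303 - 15} = \frac{133 + 4 \left(-3 - \left(-1 - \frac{3}{4}\right)\right)^{2} \left(-9\right)}{-318} = \left(133 + 4 \left(-3 - - \frac{7}{4}\right)^{2} \left(-9\right)\right) \left(- \frac{1}{318}\right) = \left(133 + 4 \left(-3 + \frac{7}{4}\right)^{2} \left(-9\right)\right) \left(- \frac{1}{318}\right) = \left(133 + 4 \left(- \frac{5}{4}\right)^{2} \left(-9\right)\right) \left(- \frac{1}{318}\right) = \left(133 + 4 \cdot \frac{25}{16} \left(-9\right)\right) \left(- \frac{1}{318}\right) = \left(133 + \frac{25}{4} \left(-9\right)\right) \left(- \frac{1}{318}\right) = \left(133 - \frac{225}{4}\right) \left(- \frac{1}{318}\right) = \frac{307}{4} \left(- \frac{1}{318}\right) = - \frac{307}{1272}$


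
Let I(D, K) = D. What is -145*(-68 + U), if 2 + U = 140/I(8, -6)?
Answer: 15225/2 ≈ 7612.5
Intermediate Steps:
U = 31/2 (U = -2 + 140/8 = -2 + 140*(⅛) = -2 + 35/2 = 31/2 ≈ 15.500)
-145*(-68 + U) = -145*(-68 + 31/2) = -145*(-105/2) = 15225/2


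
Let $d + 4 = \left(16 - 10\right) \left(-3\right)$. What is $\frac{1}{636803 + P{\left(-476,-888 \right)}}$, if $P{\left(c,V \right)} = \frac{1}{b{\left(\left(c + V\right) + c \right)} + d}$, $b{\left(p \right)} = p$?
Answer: $\frac{1862}{1185727185} \approx 1.5703 \cdot 10^{-6}$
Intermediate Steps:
$d = -22$ ($d = -4 + \left(16 - 10\right) \left(-3\right) = -4 + 6 \left(-3\right) = -4 - 18 = -22$)
$P{\left(c,V \right)} = \frac{1}{-22 + V + 2 c}$ ($P{\left(c,V \right)} = \frac{1}{\left(\left(c + V\right) + c\right) - 22} = \frac{1}{\left(\left(V + c\right) + c\right) - 22} = \frac{1}{\left(V + 2 c\right) - 22} = \frac{1}{-22 + V + 2 c}$)
$\frac{1}{636803 + P{\left(-476,-888 \right)}} = \frac{1}{636803 + \frac{1}{-22 - 888 + 2 \left(-476\right)}} = \frac{1}{636803 + \frac{1}{-22 - 888 - 952}} = \frac{1}{636803 + \frac{1}{-1862}} = \frac{1}{636803 - \frac{1}{1862}} = \frac{1}{\frac{1185727185}{1862}} = \frac{1862}{1185727185}$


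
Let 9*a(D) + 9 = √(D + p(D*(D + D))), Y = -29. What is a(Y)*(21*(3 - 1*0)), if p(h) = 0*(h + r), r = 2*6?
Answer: -63 + 7*I*√29 ≈ -63.0 + 37.696*I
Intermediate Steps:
r = 12
p(h) = 0 (p(h) = 0*(h + 12) = 0*(12 + h) = 0)
a(D) = -1 + √D/9 (a(D) = -1 + √(D + 0)/9 = -1 + √D/9)
a(Y)*(21*(3 - 1*0)) = (-1 + √(-29)/9)*(21*(3 - 1*0)) = (-1 + (I*√29)/9)*(21*(3 + 0)) = (-1 + I*√29/9)*(21*3) = (-1 + I*√29/9)*63 = -63 + 7*I*√29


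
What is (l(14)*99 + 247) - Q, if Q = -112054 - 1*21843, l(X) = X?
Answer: 135530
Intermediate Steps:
Q = -133897 (Q = -112054 - 21843 = -133897)
(l(14)*99 + 247) - Q = (14*99 + 247) - 1*(-133897) = (1386 + 247) + 133897 = 1633 + 133897 = 135530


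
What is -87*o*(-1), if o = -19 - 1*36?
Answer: -4785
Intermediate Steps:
o = -55 (o = -19 - 36 = -55)
-87*o*(-1) = -87*(-55)*(-1) = 4785*(-1) = -4785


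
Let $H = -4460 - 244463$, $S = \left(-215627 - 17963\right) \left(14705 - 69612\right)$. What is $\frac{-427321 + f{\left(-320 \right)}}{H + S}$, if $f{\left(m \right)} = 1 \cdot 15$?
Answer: $- \frac{427306}{12825477207} \approx -3.3317 \cdot 10^{-5}$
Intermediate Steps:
$f{\left(m \right)} = 15$
$S = 12825726130$ ($S = \left(-233590\right) \left(-54907\right) = 12825726130$)
$H = -248923$ ($H = -4460 - 244463 = -248923$)
$\frac{-427321 + f{\left(-320 \right)}}{H + S} = \frac{-427321 + 15}{-248923 + 12825726130} = - \frac{427306}{12825477207}$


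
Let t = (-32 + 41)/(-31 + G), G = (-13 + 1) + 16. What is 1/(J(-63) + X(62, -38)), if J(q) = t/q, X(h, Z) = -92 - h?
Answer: -189/29105 ≈ -0.0064937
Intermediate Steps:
G = 4 (G = -12 + 16 = 4)
t = -1/3 (t = (-32 + 41)/(-31 + 4) = 9/(-27) = 9*(-1/27) = -1/3 ≈ -0.33333)
J(q) = -1/(3*q)
1/(J(-63) + X(62, -38)) = 1/(-1/3/(-63) + (-92 - 1*62)) = 1/(-1/3*(-1/63) + (-92 - 62)) = 1/(1/189 - 154) = 1/(-29105/189) = -189/29105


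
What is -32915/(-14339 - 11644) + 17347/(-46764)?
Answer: 120945551/135007668 ≈ 0.89584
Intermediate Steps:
-32915/(-14339 - 11644) + 17347/(-46764) = -32915/(-25983) + 17347*(-1/46764) = -32915*(-1/25983) - 17347/46764 = 32915/25983 - 17347/46764 = 120945551/135007668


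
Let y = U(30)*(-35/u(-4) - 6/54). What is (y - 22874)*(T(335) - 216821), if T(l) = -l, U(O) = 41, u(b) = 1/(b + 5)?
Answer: 47518510232/9 ≈ 5.2798e+9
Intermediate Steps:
u(b) = 1/(5 + b)
y = -12956/9 (y = 41*(-35/(1/(5 - 4)) - 6/54) = 41*(-35/(1/1) - 6*1/54) = 41*(-35/1 - 1/9) = 41*(-35*1 - 1/9) = 41*(-35 - 1/9) = 41*(-316/9) = -12956/9 ≈ -1439.6)
(y - 22874)*(T(335) - 216821) = (-12956/9 - 22874)*(-1*335 - 216821) = -218822*(-335 - 216821)/9 = -218822/9*(-217156) = 47518510232/9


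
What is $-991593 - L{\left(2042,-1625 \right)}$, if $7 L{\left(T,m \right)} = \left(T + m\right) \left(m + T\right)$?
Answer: $- \frac{7115040}{7} \approx -1.0164 \cdot 10^{6}$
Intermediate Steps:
$L{\left(T,m \right)} = \frac{\left(T + m\right)^{2}}{7}$ ($L{\left(T,m \right)} = \frac{\left(T + m\right) \left(m + T\right)}{7} = \frac{\left(T + m\right) \left(T + m\right)}{7} = \frac{\left(T + m\right)^{2}}{7}$)
$-991593 - L{\left(2042,-1625 \right)} = -991593 - \frac{\left(2042 - 1625\right)^{2}}{7} = -991593 - \frac{417^{2}}{7} = -991593 - \frac{1}{7} \cdot 173889 = -991593 - \frac{173889}{7} = - \frac{7115040}{7}$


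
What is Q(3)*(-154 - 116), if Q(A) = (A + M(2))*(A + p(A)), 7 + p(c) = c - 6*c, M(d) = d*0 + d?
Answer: 25650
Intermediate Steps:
M(d) = d (M(d) = 0 + d = d)
p(c) = -7 - 5*c (p(c) = -7 + (c - 6*c) = -7 - 5*c)
Q(A) = (-7 - 4*A)*(2 + A) (Q(A) = (A + 2)*(A + (-7 - 5*A)) = (2 + A)*(-7 - 4*A) = (-7 - 4*A)*(2 + A))
Q(3)*(-154 - 116) = (-14 - 15*3 - 4*3²)*(-154 - 116) = (-14 - 45 - 4*9)*(-270) = (-14 - 45 - 36)*(-270) = -95*(-270) = 25650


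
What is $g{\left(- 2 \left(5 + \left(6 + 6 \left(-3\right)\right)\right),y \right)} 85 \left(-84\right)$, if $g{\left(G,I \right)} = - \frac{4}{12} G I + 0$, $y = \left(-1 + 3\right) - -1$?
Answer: $99960$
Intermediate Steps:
$y = 3$ ($y = 2 + 1 = 3$)
$g{\left(G,I \right)} = - \frac{G I}{3}$ ($g{\left(G,I \right)} = \left(-4\right) \frac{1}{12} G I + 0 = - \frac{G}{3} I + 0 = - \frac{G I}{3} + 0 = - \frac{G I}{3}$)
$g{\left(- 2 \left(5 + \left(6 + 6 \left(-3\right)\right)\right),y \right)} 85 \left(-84\right) = \left(- \frac{1}{3}\right) \left(- 2 \left(5 + \left(6 + 6 \left(-3\right)\right)\right)\right) 3 \cdot 85 \left(-84\right) = \left(- \frac{1}{3}\right) \left(- 2 \left(5 + \left(6 - 18\right)\right)\right) 3 \cdot 85 \left(-84\right) = \left(- \frac{1}{3}\right) \left(- 2 \left(5 - 12\right)\right) 3 \cdot 85 \left(-84\right) = \left(- \frac{1}{3}\right) \left(\left(-2\right) \left(-7\right)\right) 3 \cdot 85 \left(-84\right) = \left(- \frac{1}{3}\right) 14 \cdot 3 \cdot 85 \left(-84\right) = \left(-14\right) 85 \left(-84\right) = \left(-1190\right) \left(-84\right) = 99960$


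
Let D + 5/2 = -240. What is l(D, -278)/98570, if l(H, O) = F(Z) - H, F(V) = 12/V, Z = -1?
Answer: 461/197140 ≈ 0.0023384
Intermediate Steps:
D = -485/2 (D = -5/2 - 240 = -485/2 ≈ -242.50)
l(H, O) = -12 - H (l(H, O) = 12/(-1) - H = 12*(-1) - H = -12 - H)
l(D, -278)/98570 = (-12 - 1*(-485/2))/98570 = (-12 + 485/2)*(1/98570) = (461/2)*(1/98570) = 461/197140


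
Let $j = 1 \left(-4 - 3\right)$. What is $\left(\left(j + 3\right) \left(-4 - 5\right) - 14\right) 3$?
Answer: $66$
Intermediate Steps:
$j = -7$ ($j = 1 \left(-7\right) = -7$)
$\left(\left(j + 3\right) \left(-4 - 5\right) - 14\right) 3 = \left(\left(-7 + 3\right) \left(-4 - 5\right) - 14\right) 3 = \left(\left(-4\right) \left(-9\right) - 14\right) 3 = \left(36 - 14\right) 3 = 22 \cdot 3 = 66$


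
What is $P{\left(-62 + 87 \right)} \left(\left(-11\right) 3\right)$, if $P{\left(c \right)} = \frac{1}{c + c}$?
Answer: $- \frac{33}{50} \approx -0.66$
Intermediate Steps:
$P{\left(c \right)} = \frac{1}{2 c}$
$P{\left(-62 + 87 \right)} \left(\left(-11\right) 3\right) = \frac{1}{2 \left(-62 + 87\right)} \left(\left(-11\right) 3\right) = \frac{1}{2 \cdot 25} \left(-33\right) = \frac{1}{2} \cdot \frac{1}{25} \left(-33\right) = \frac{1}{50} \left(-33\right) = - \frac{33}{50}$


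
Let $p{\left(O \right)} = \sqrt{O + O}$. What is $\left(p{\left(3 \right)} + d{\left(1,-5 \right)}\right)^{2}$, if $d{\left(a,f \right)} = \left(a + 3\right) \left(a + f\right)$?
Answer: $\left(16 - \sqrt{6}\right)^{2} \approx 183.62$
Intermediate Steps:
$p{\left(O \right)} = \sqrt{2} \sqrt{O}$ ($p{\left(O \right)} = \sqrt{2 O} = \sqrt{2} \sqrt{O}$)
$d{\left(a,f \right)} = \left(3 + a\right) \left(a + f\right)$
$\left(p{\left(3 \right)} + d{\left(1,-5 \right)}\right)^{2} = \left(\sqrt{2} \sqrt{3} + \left(1^{2} + 3 \cdot 1 + 3 \left(-5\right) + 1 \left(-5\right)\right)\right)^{2} = \left(\sqrt{6} + \left(1 + 3 - 15 - 5\right)\right)^{2} = \left(\sqrt{6} - 16\right)^{2} = \left(-16 + \sqrt{6}\right)^{2}$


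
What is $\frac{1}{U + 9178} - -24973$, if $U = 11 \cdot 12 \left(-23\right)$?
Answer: $\frac{153384167}{6142} \approx 24973.0$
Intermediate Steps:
$U = -3036$ ($U = 132 \left(-23\right) = -3036$)
$\frac{1}{U + 9178} - -24973 = \frac{1}{-3036 + 9178} - -24973 = \frac{1}{6142} + 24973 = \frac{153384167}{6142}$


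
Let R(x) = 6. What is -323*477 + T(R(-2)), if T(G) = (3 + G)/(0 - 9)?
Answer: -154072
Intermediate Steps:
T(G) = -1/3 - G/9 (T(G) = (3 + G)/(-9) = (3 + G)*(-1/9) = -1/3 - G/9)
-323*477 + T(R(-2)) = -323*477 + (-1/3 - 1/9*6) = -154071 + (-1/3 - 2/3) = -154071 - 1 = -154072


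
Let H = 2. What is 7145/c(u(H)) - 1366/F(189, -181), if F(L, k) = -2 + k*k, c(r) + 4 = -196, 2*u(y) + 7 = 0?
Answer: -46867251/1310360 ≈ -35.767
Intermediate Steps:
u(y) = -7/2 (u(y) = -7/2 + (1/2)*0 = -7/2 + 0 = -7/2)
c(r) = -200 (c(r) = -4 - 196 = -200)
F(L, k) = -2 + k**2
7145/c(u(H)) - 1366/F(189, -181) = 7145/(-200) - 1366/(-2 + (-181)**2) = 7145*(-1/200) - 1366/(-2 + 32761) = -1429/40 - 1366/32759 = -46867251/1310360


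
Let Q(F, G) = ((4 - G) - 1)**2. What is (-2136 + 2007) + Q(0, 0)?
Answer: -120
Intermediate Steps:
Q(F, G) = (3 - G)**2
(-2136 + 2007) + Q(0, 0) = (-2136 + 2007) + (-3 + 0)**2 = -129 + (-3)**2 = -129 + 9 = -120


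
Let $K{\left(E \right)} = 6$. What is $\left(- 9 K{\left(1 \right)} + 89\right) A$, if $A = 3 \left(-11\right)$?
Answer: $-1155$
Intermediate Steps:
$A = -33$
$\left(- 9 K{\left(1 \right)} + 89\right) A = \left(\left(-9\right) 6 + 89\right) \left(-33\right) = \left(-54 + 89\right) \left(-33\right) = 35 \left(-33\right) = -1155$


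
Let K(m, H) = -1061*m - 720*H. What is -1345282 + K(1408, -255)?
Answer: -2655570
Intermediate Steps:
-1345282 + K(1408, -255) = -1345282 + (-1061*1408 - 720*(-255)) = -1345282 + (-1493888 + 183600) = -1345282 - 1310288 = -2655570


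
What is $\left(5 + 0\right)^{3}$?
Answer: $125$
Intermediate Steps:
$\left(5 + 0\right)^{3} = 5^{3} = 125$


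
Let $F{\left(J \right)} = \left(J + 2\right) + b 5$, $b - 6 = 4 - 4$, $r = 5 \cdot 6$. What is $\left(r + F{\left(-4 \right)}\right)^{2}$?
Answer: $3364$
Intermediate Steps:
$r = 30$
$b = 6$ ($b = 6 + \left(4 - 4\right) = 6 + 0 = 6$)
$F{\left(J \right)} = 32 + J$ ($F{\left(J \right)} = \left(J + 2\right) + 6 \cdot 5 = \left(2 + J\right) + 30 = 32 + J$)
$\left(r + F{\left(-4 \right)}\right)^{2} = \left(30 + \left(32 - 4\right)\right)^{2} = \left(30 + 28\right)^{2} = 58^{2} = 3364$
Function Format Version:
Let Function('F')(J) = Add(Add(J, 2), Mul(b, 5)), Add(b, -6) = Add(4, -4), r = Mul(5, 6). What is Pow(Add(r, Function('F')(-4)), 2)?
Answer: 3364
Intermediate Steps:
r = 30
b = 6 (b = Add(6, Add(4, -4)) = Add(6, 0) = 6)
Function('F')(J) = Add(32, J) (Function('F')(J) = Add(Add(J, 2), Mul(6, 5)) = Add(Add(2, J), 30) = Add(32, J))
Pow(Add(r, Function('F')(-4)), 2) = Pow(Add(30, Add(32, -4)), 2) = Pow(Add(30, 28), 2) = Pow(58, 2) = 3364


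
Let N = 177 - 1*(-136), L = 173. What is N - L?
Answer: 140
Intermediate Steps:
N = 313 (N = 177 + 136 = 313)
N - L = 313 - 1*173 = 313 - 173 = 140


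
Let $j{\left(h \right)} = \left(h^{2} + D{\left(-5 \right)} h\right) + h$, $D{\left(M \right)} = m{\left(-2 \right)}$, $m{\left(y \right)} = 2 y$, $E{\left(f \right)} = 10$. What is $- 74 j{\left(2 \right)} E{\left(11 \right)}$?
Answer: $1480$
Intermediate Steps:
$D{\left(M \right)} = -4$ ($D{\left(M \right)} = 2 \left(-2\right) = -4$)
$j{\left(h \right)} = h^{2} - 3 h$ ($j{\left(h \right)} = \left(h^{2} - 4 h\right) + h = h^{2} - 3 h$)
$- 74 j{\left(2 \right)} E{\left(11 \right)} = - 74 \cdot 2 \left(-3 + 2\right) 10 = - 74 \cdot 2 \left(-1\right) 10 = \left(-74\right) \left(-2\right) 10 = 148 \cdot 10 = 1480$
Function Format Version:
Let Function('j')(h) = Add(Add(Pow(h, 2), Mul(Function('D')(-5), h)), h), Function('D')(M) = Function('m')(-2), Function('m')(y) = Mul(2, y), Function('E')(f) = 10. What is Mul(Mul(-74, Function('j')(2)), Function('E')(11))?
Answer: 1480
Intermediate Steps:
Function('D')(M) = -4 (Function('D')(M) = Mul(2, -2) = -4)
Function('j')(h) = Add(Pow(h, 2), Mul(-3, h)) (Function('j')(h) = Add(Add(Pow(h, 2), Mul(-4, h)), h) = Add(Pow(h, 2), Mul(-3, h)))
Mul(Mul(-74, Function('j')(2)), Function('E')(11)) = Mul(Mul(-74, Mul(2, Add(-3, 2))), 10) = Mul(Mul(-74, Mul(2, -1)), 10) = Mul(Mul(-74, -2), 10) = Mul(148, 10) = 1480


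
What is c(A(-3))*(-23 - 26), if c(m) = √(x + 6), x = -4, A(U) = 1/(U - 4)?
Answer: -49*√2 ≈ -69.297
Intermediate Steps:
A(U) = 1/(-4 + U)
c(m) = √2 (c(m) = √(-4 + 6) = √2)
c(A(-3))*(-23 - 26) = √2*(-23 - 26) = √2*(-49) = -49*√2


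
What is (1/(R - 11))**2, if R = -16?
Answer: 1/729 ≈ 0.0013717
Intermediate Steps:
(1/(R - 11))**2 = (1/(-16 - 11))**2 = (1/(-27))**2 = (-1/27)**2 = 1/729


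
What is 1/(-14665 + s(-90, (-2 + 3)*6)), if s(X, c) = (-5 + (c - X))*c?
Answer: -1/14119 ≈ -7.0826e-5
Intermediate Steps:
s(X, c) = c*(-5 + c - X) (s(X, c) = (-5 + c - X)*c = c*(-5 + c - X))
1/(-14665 + s(-90, (-2 + 3)*6)) = 1/(-14665 + ((-2 + 3)*6)*(-5 + (-2 + 3)*6 - 1*(-90))) = 1/(-14665 + (1*6)*(-5 + 1*6 + 90)) = 1/(-14665 + 6*(-5 + 6 + 90)) = 1/(-14665 + 6*91) = 1/(-14665 + 546) = 1/(-14119) = -1/14119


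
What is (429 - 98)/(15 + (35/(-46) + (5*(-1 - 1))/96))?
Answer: 365424/15605 ≈ 23.417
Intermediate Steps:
(429 - 98)/(15 + (35/(-46) + (5*(-1 - 1))/96)) = 331/(15 + (35*(-1/46) + (5*(-2))*(1/96))) = 331/(15 + (-35/46 - 10*1/96)) = 331/(15 + (-35/46 - 5/48)) = 331/(15 - 955/1104) = 331/(15605/1104) = 331*(1104/15605) = 365424/15605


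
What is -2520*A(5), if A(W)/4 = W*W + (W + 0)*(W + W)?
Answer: -756000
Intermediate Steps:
A(W) = 12*W**2 (A(W) = 4*(W*W + (W + 0)*(W + W)) = 4*(W**2 + W*(2*W)) = 4*(W**2 + 2*W**2) = 4*(3*W**2) = 12*W**2)
-2520*A(5) = -30240*5**2 = -30240*25 = -2520*300 = -756000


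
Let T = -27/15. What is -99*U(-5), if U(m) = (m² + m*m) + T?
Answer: -23859/5 ≈ -4771.8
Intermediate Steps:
T = -9/5 (T = -27*1/15 = -9/5 ≈ -1.8000)
U(m) = -9/5 + 2*m² (U(m) = (m² + m*m) - 9/5 = (m² + m²) - 9/5 = 2*m² - 9/5 = -9/5 + 2*m²)
-99*U(-5) = -99*(-9/5 + 2*(-5)²) = -99*(-9/5 + 2*25) = -99*(-9/5 + 50) = -99*241/5 = -23859/5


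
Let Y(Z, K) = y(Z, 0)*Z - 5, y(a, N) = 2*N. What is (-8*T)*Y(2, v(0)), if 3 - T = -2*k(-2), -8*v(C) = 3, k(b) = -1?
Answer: 40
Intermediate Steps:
v(C) = -3/8 (v(C) = -1/8*3 = -3/8)
T = 1 (T = 3 - (-2)*(-1) = 3 - 1*2 = 3 - 2 = 1)
Y(Z, K) = -5 (Y(Z, K) = (2*0)*Z - 5 = 0*Z - 5 = 0 - 5 = -5)
(-8*T)*Y(2, v(0)) = -8*1*(-5) = -8*(-5) = 40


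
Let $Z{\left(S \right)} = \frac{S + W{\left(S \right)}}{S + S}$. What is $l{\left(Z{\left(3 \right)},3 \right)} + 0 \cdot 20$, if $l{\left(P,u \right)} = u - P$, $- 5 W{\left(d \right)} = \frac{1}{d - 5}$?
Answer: $\frac{149}{60} \approx 2.4833$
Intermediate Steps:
$W{\left(d \right)} = - \frac{1}{5 \left(-5 + d\right)}$ ($W{\left(d \right)} = - \frac{1}{5 \left(d - 5\right)} = - \frac{1}{5 \left(-5 + d\right)}$)
$Z{\left(S \right)} = \frac{S - \frac{1}{-25 + 5 S}}{2 S}$ ($Z{\left(S \right)} = \frac{S - \frac{1}{-25 + 5 S}}{S + S} = \frac{S - \frac{1}{-25 + 5 S}}{2 S}$)
$l{\left(Z{\left(3 \right)},3 \right)} + 0 \cdot 20 = \left(3 - \frac{-1 + 5 \cdot 3 \left(-5 + 3\right)}{10 \cdot 3 \left(-5 + 3\right)}\right) + 0 \cdot 20 = \left(3 - \frac{1}{10} \cdot \frac{1}{3} \frac{1}{-2} \left(-1 + 5 \cdot 3 \left(-2\right)\right)\right) + 0 = \left(3 - \frac{1}{10} \cdot \frac{1}{3} \left(- \frac{1}{2}\right) \left(-1 - 30\right)\right) + 0 = \left(3 - \frac{1}{10} \cdot \frac{1}{3} \left(- \frac{1}{2}\right) \left(-31\right)\right) + 0 = \left(3 - \frac{31}{60}\right) + 0 = \frac{149}{60} + 0 = \frac{149}{60}$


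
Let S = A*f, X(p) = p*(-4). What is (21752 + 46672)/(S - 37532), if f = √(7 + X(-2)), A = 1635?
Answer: -2568089568/1368552649 - 111873240*√15/1368552649 ≈ -2.1931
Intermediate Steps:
X(p) = -4*p
f = √15 (f = √(7 - 4*(-2)) = √(7 + 8) = √15 ≈ 3.8730)
S = 1635*√15 ≈ 6332.3
(21752 + 46672)/(S - 37532) = (21752 + 46672)/(1635*√15 - 37532) = 68424/(-37532 + 1635*√15)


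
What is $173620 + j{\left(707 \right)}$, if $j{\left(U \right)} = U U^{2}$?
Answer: $353566863$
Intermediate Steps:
$j{\left(U \right)} = U^{3}$
$173620 + j{\left(707 \right)} = 173620 + 707^{3} = 173620 + 353393243 = 353566863$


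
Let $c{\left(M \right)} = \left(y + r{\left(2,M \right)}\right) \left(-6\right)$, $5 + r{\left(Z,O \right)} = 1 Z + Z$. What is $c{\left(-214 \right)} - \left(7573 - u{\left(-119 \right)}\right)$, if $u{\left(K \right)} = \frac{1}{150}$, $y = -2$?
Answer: $- \frac{1133249}{150} \approx -7555.0$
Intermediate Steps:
$r{\left(Z,O \right)} = -5 + 2 Z$ ($r{\left(Z,O \right)} = -5 + \left(1 Z + Z\right) = -5 + \left(Z + Z\right) = -5 + 2 Z$)
$u{\left(K \right)} = \frac{1}{150}$
$c{\left(M \right)} = 18$ ($c{\left(M \right)} = \left(-2 + \left(-5 + 2 \cdot 2\right)\right) \left(-6\right) = \left(-2 + \left(-5 + 4\right)\right) \left(-6\right) = \left(-2 - 1\right) \left(-6\right) = \left(-3\right) \left(-6\right) = 18$)
$c{\left(-214 \right)} - \left(7573 - u{\left(-119 \right)}\right) = 18 - \left(7573 - \frac{1}{150}\right) = 18 - \frac{1135949}{150} = - \frac{1133249}{150}$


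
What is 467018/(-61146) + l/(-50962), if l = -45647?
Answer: -10504519927/1558061226 ≈ -6.7420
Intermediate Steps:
467018/(-61146) + l/(-50962) = 467018/(-61146) - 45647/(-50962) = 467018*(-1/61146) - 45647*(-1/50962) = -233509/30573 + 45647/50962 = -10504519927/1558061226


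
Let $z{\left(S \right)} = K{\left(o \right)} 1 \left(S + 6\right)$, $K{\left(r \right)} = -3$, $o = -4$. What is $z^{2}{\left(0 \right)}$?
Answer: $324$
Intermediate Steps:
$z{\left(S \right)} = -18 - 3 S$ ($z{\left(S \right)} = \left(-3\right) 1 \left(S + 6\right) = - 3 \left(6 + S\right) = -18 - 3 S$)
$z^{2}{\left(0 \right)} = \left(-18 - 0\right)^{2} = \left(-18 + 0\right)^{2} = \left(-18\right)^{2} = 324$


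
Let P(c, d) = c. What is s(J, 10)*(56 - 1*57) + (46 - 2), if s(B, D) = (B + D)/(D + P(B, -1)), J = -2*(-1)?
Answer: 43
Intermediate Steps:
J = 2
s(B, D) = 1 (s(B, D) = (B + D)/(D + B) = (B + D)/(B + D) = 1)
s(J, 10)*(56 - 1*57) + (46 - 2) = 1*(56 - 1*57) + (46 - 2) = 1*(56 - 57) + 44 = 1*(-1) + 44 = -1 + 44 = 43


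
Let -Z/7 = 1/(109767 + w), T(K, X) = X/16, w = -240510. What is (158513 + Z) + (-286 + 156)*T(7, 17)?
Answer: 165651250313/1045944 ≈ 1.5838e+5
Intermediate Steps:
T(K, X) = X/16 (T(K, X) = X*(1/16) = X/16)
Z = 7/130743 (Z = -7/(109767 - 240510) = -7/(-130743) = -7*(-1/130743) = 7/130743 ≈ 5.3540e-5)
(158513 + Z) + (-286 + 156)*T(7, 17) = (158513 + 7/130743) + (-286 + 156)*((1/16)*17) = 20724465166/130743 - 130*17/16 = 20724465166/130743 - 1105/8 = 165651250313/1045944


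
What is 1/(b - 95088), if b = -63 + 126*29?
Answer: -1/91497 ≈ -1.0929e-5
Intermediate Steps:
b = 3591 (b = -63 + 3654 = 3591)
1/(b - 95088) = 1/(3591 - 95088) = 1/(-91497) = -1/91497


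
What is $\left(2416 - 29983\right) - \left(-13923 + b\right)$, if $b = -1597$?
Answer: $-12047$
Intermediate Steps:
$\left(2416 - 29983\right) - \left(-13923 + b\right) = \left(2416 - 29983\right) + \left(13923 - -1597\right) = -27567 + \left(13923 + 1597\right) = -27567 + 15520 = -12047$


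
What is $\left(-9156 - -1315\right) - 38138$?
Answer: $-45979$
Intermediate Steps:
$\left(-9156 - -1315\right) - 38138 = \left(-9156 + 1315\right) - 38138 = -7841 - 38138 = -45979$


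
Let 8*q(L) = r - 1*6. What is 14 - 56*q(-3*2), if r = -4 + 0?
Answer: 84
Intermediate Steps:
r = -4
q(L) = -5/4 (q(L) = (-4 - 1*6)/8 = (-4 - 6)/8 = (1/8)*(-10) = -5/4)
14 - 56*q(-3*2) = 14 - 56*(-5/4) = 14 + 70 = 84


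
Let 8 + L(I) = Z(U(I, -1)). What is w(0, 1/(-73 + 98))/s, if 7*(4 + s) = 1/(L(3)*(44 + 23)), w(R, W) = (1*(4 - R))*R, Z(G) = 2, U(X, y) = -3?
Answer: 0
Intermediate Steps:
L(I) = -6 (L(I) = -8 + 2 = -6)
w(R, W) = R*(4 - R) (w(R, W) = (4 - R)*R = R*(4 - R))
s = -11257/2814 (s = -4 + 1/(7*((-6*(44 + 23)))) = -4 + 1/(7*((-6*67))) = -4 + (⅐)/(-402) = -4 + (⅐)*(-1/402) = -4 - 1/2814 = -11257/2814 ≈ -4.0004)
w(0, 1/(-73 + 98))/s = (0*(4 - 1*0))/(-11257/2814) = (0*(4 + 0))*(-2814/11257) = (0*4)*(-2814/11257) = 0*(-2814/11257) = 0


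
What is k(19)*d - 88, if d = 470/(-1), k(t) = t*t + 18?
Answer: -178218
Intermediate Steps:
k(t) = 18 + t² (k(t) = t² + 18 = 18 + t²)
d = -470 (d = 470*(-1) = -470)
k(19)*d - 88 = (18 + 19²)*(-470) - 88 = (18 + 361)*(-470) - 88 = 379*(-470) - 88 = -178130 - 88 = -178218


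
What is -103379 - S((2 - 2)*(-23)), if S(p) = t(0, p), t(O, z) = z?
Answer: -103379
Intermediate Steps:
S(p) = p
-103379 - S((2 - 2)*(-23)) = -103379 - (2 - 2)*(-23) = -103379 - 0*(-23) = -103379 - 1*0 = -103379 + 0 = -103379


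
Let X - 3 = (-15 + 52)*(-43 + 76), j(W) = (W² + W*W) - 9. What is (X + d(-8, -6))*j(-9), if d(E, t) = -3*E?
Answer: 190944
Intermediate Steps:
j(W) = -9 + 2*W² (j(W) = (W² + W²) - 9 = 2*W² - 9 = -9 + 2*W²)
X = 1224 (X = 3 + (-15 + 52)*(-43 + 76) = 3 + 37*33 = 3 + 1221 = 1224)
(X + d(-8, -6))*j(-9) = (1224 - 3*(-8))*(-9 + 2*(-9)²) = (1224 + 24)*(-9 + 2*81) = 1248*(-9 + 162) = 1248*153 = 190944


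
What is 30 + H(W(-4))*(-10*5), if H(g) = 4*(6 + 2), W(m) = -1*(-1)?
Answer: -1570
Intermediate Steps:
W(m) = 1
H(g) = 32 (H(g) = 4*8 = 32)
30 + H(W(-4))*(-10*5) = 30 + 32*(-10*5) = 30 + 32*(-50) = 30 - 1600 = -1570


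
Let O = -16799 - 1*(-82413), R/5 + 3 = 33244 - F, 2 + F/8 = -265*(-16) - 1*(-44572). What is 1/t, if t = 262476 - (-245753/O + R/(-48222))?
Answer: 791009577/207594692558261 ≈ 3.8104e-6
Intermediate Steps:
F = 390480 (F = -16 + 8*(-265*(-16) - 1*(-44572)) = -16 + 8*(4240 + 44572) = -16 + 8*48812 = -16 + 390496 = 390480)
R = -1786195 (R = -15 + 5*(33244 - 1*390480) = -15 + 5*(33244 - 390480) = -15 + 5*(-357236) = -15 - 1786180 = -1786195)
O = 65614 (O = -16799 + 82413 = 65614)
t = 207594692558261/791009577 (t = 262476 - (-245753/65614 - 1786195/(-48222)) = 262476 - (-245753*1/65614 - 1786195*(-1/48222)) = 262476 - (-245753/65614 + 1786195/48222) = 262476 - 1*26337174391/791009577 = 262476 - 26337174391/791009577 = 207594692558261/791009577 ≈ 2.6244e+5)
1/t = 1/(207594692558261/791009577) = 791009577/207594692558261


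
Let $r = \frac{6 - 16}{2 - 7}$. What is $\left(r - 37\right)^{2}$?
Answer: $1225$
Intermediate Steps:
$r = 2$ ($r = - \frac{10}{-5} = \left(-10\right) \left(- \frac{1}{5}\right) = 2$)
$\left(r - 37\right)^{2} = \left(2 - 37\right)^{2} = \left(-35\right)^{2} = 1225$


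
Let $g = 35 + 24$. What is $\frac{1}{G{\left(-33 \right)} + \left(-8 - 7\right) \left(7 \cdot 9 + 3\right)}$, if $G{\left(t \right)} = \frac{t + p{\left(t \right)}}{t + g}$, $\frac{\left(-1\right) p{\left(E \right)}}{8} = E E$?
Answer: $- \frac{26}{34485} \approx -0.00075395$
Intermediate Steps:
$p{\left(E \right)} = - 8 E^{2}$ ($p{\left(E \right)} = - 8 E E = - 8 E^{2}$)
$g = 59$
$G{\left(t \right)} = \frac{t - 8 t^{2}}{59 + t}$ ($G{\left(t \right)} = \frac{t - 8 t^{2}}{t + 59} = \frac{t - 8 t^{2}}{59 + t}$)
$\frac{1}{G{\left(-33 \right)} + \left(-8 - 7\right) \left(7 \cdot 9 + 3\right)} = \frac{1}{- \frac{33 \left(1 - -264\right)}{59 - 33} + \left(-8 - 7\right) \left(7 \cdot 9 + 3\right)} = \frac{1}{- \frac{33 \left(1 + 264\right)}{26} - 15 \left(63 + 3\right)} = \frac{1}{\left(-33\right) \frac{1}{26} \cdot 265 - 990} = \frac{1}{- \frac{8745}{26} - 990} = \frac{1}{- \frac{34485}{26}} = - \frac{26}{34485}$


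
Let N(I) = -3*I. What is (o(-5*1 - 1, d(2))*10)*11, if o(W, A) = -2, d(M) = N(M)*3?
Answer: -220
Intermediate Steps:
d(M) = -9*M (d(M) = -3*M*3 = -9*M)
(o(-5*1 - 1, d(2))*10)*11 = -2*10*11 = -20*11 = -220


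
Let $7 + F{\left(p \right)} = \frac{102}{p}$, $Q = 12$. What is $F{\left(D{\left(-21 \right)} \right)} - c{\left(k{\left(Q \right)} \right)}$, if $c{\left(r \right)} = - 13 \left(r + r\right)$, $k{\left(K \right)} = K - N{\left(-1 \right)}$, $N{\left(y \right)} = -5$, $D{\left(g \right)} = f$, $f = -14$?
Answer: $\frac{2994}{7} \approx 427.71$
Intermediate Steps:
$D{\left(g \right)} = -14$
$F{\left(p \right)} = -7 + \frac{102}{p}$
$k{\left(K \right)} = 5 + K$ ($k{\left(K \right)} = K - -5 = K + 5 = 5 + K$)
$c{\left(r \right)} = - 26 r$ ($c{\left(r \right)} = - 13 \cdot 2 r = - 26 r$)
$F{\left(D{\left(-21 \right)} \right)} - c{\left(k{\left(Q \right)} \right)} = \left(-7 + \frac{102}{-14}\right) - - 26 \left(5 + 12\right) = \left(-7 + 102 \left(- \frac{1}{14}\right)\right) - \left(-26\right) 17 = \left(-7 - \frac{51}{7}\right) - -442 = - \frac{100}{7} + 442 = \frac{2994}{7}$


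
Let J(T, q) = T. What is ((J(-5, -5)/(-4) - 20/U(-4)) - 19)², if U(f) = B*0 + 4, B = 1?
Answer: 8281/16 ≈ 517.56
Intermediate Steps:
U(f) = 4 (U(f) = 1*0 + 4 = 0 + 4 = 4)
((J(-5, -5)/(-4) - 20/U(-4)) - 19)² = ((-5/(-4) - 20/4) - 19)² = ((-5*(-¼) - 20*¼) - 19)² = ((5/4 - 5) - 19)² = (-15/4 - 19)² = (-91/4)² = 8281/16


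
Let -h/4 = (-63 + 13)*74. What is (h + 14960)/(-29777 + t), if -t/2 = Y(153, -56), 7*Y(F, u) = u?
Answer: -29760/29761 ≈ -0.99997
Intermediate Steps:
Y(F, u) = u/7
t = 16 (t = -2*(-56)/7 = -2*(-8) = 16)
h = 14800 (h = -4*(-63 + 13)*74 = -(-200)*74 = -4*(-3700) = 14800)
(h + 14960)/(-29777 + t) = (14800 + 14960)/(-29777 + 16) = 29760/(-29761) = 29760*(-1/29761) = -29760/29761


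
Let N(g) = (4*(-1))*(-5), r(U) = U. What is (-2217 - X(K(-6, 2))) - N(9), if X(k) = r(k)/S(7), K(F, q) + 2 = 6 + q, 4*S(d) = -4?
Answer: -2231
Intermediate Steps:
S(d) = -1 (S(d) = (¼)*(-4) = -1)
K(F, q) = 4 + q (K(F, q) = -2 + (6 + q) = 4 + q)
N(g) = 20 (N(g) = -4*(-5) = 20)
X(k) = -k (X(k) = k/(-1) = k*(-1) = -k)
(-2217 - X(K(-6, 2))) - N(9) = (-2217 - (-1)*(4 + 2)) - 1*20 = (-2217 - (-1)*6) - 20 = (-2217 - 1*(-6)) - 20 = (-2217 + 6) - 20 = -2211 - 20 = -2231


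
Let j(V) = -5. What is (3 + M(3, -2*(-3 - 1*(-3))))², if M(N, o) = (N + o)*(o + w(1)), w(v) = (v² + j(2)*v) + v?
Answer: 36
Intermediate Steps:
w(v) = v² - 4*v (w(v) = (v² - 5*v) + v = v² - 4*v)
M(N, o) = (-3 + o)*(N + o) (M(N, o) = (N + o)*(o + 1*(-4 + 1)) = (N + o)*(o + 1*(-3)) = (N + o)*(o - 3) = (N + o)*(-3 + o) = (-3 + o)*(N + o))
(3 + M(3, -2*(-3 - 1*(-3))))² = (3 + ((-2*(-3 - 1*(-3)))² - 3*3 - (-6)*(-3 - 1*(-3)) + 3*(-2*(-3 - 1*(-3)))))² = (3 + ((-2*(-3 + 3))² - 9 - (-6)*(-3 + 3) + 3*(-2*(-3 + 3))))² = (3 + ((-2*0)² - 9 - (-6)*0 + 3*(-2*0)))² = (3 + (0² - 9 - 3*0 + 3*0))² = (3 + (0 - 9 + 0 + 0))² = (3 - 9)² = (-6)² = 36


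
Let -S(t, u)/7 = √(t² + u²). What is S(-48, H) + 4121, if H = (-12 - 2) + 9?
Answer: 4121 - 7*√2329 ≈ 3783.2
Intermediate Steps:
H = -5 (H = -14 + 9 = -5)
S(t, u) = -7*√(t² + u²)
S(-48, H) + 4121 = -7*√((-48)² + (-5)²) + 4121 = -7*√(2304 + 25) + 4121 = -7*√2329 + 4121 = 4121 - 7*√2329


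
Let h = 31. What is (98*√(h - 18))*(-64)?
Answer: -6272*√13 ≈ -22614.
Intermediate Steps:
(98*√(h - 18))*(-64) = (98*√(31 - 18))*(-64) = (98*√13)*(-64) = -6272*√13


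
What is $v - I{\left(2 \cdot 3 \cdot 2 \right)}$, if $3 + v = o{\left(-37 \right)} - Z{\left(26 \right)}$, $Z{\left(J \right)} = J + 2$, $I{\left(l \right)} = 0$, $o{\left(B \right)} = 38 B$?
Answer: $-1437$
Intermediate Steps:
$Z{\left(J \right)} = 2 + J$
$v = -1437$ ($v = -3 + \left(38 \left(-37\right) - \left(2 + 26\right)\right) = -3 - 1434 = -1437$)
$v - I{\left(2 \cdot 3 \cdot 2 \right)} = -1437 - 0 = -1437 + 0 = -1437$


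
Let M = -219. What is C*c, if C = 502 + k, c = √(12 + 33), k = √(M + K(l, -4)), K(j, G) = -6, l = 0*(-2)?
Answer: √5*(1506 + 45*I) ≈ 3367.5 + 100.62*I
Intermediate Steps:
l = 0
k = 15*I (k = √(-219 - 6) = √(-225) = 15*I ≈ 15.0*I)
c = 3*√5 (c = √45 = 3*√5 ≈ 6.7082)
C = 502 + 15*I ≈ 502.0 + 15.0*I
C*c = (502 + 15*I)*(3*√5) = 3*√5*(502 + 15*I)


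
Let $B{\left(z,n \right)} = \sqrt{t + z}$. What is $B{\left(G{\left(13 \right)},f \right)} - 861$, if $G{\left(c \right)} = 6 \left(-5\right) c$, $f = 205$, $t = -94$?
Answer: $-861 + 22 i \approx -861.0 + 22.0 i$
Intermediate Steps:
$G{\left(c \right)} = - 30 c$
$B{\left(z,n \right)} = \sqrt{-94 + z}$
$B{\left(G{\left(13 \right)},f \right)} - 861 = \sqrt{-94 - 390} - 861 = \sqrt{-484} - 861 = 22 i - 861 = -861 + 22 i$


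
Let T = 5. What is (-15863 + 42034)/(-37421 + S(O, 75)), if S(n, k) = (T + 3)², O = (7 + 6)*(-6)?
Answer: -26171/37357 ≈ -0.70056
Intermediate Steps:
O = -78 (O = 13*(-6) = -78)
S(n, k) = 64 (S(n, k) = (5 + 3)² = 8² = 64)
(-15863 + 42034)/(-37421 + S(O, 75)) = (-15863 + 42034)/(-37421 + 64) = 26171/(-37357) = 26171*(-1/37357) = -26171/37357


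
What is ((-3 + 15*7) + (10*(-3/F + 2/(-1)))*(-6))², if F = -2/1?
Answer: 17424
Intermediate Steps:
F = -2 (F = -2*1 = -2)
((-3 + 15*7) + (10*(-3/F + 2/(-1)))*(-6))² = ((-3 + 15*7) + (10*(-3/(-2) + 2/(-1)))*(-6))² = ((-3 + 105) + (10*(-3*(-½) + 2*(-1)))*(-6))² = (102 + (10*(3/2 - 2))*(-6))² = (102 + (10*(-½))*(-6))² = (102 - 5*(-6))² = (102 + 30)² = 132² = 17424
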